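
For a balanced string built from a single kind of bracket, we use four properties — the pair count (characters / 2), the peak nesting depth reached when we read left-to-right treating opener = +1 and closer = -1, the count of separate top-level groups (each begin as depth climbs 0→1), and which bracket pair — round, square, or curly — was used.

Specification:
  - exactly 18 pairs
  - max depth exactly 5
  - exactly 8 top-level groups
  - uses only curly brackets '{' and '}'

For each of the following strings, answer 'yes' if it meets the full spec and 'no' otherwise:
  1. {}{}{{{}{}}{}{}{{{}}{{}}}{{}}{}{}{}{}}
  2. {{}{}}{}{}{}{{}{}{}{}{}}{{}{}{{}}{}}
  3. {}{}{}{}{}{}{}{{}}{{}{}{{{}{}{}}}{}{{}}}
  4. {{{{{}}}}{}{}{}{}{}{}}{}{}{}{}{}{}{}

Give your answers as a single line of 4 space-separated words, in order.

String 1 '{}{}{{{}{}}{}{}{{{}}{{}}}{{}}{}{}{}{}}': depth seq [1 0 1 0 1 2 3 2 3 2 1 2 1 2 1 2 3 4 3 2 3 4 3 2 1 2 3 2 1 2 1 2 1 2 1 2 1 0]
  -> pairs=19 depth=4 groups=3 -> no
String 2 '{{}{}}{}{}{}{{}{}{}{}{}}{{}{}{{}}{}}': depth seq [1 2 1 2 1 0 1 0 1 0 1 0 1 2 1 2 1 2 1 2 1 2 1 0 1 2 1 2 1 2 3 2 1 2 1 0]
  -> pairs=18 depth=3 groups=6 -> no
String 3 '{}{}{}{}{}{}{}{{}}{{}{}{{{}{}{}}}{}{{}}}': depth seq [1 0 1 0 1 0 1 0 1 0 1 0 1 0 1 2 1 0 1 2 1 2 1 2 3 4 3 4 3 4 3 2 1 2 1 2 3 2 1 0]
  -> pairs=20 depth=4 groups=9 -> no
String 4 '{{{{{}}}}{}{}{}{}{}{}}{}{}{}{}{}{}{}': depth seq [1 2 3 4 5 4 3 2 1 2 1 2 1 2 1 2 1 2 1 2 1 0 1 0 1 0 1 0 1 0 1 0 1 0 1 0]
  -> pairs=18 depth=5 groups=8 -> yes

Answer: no no no yes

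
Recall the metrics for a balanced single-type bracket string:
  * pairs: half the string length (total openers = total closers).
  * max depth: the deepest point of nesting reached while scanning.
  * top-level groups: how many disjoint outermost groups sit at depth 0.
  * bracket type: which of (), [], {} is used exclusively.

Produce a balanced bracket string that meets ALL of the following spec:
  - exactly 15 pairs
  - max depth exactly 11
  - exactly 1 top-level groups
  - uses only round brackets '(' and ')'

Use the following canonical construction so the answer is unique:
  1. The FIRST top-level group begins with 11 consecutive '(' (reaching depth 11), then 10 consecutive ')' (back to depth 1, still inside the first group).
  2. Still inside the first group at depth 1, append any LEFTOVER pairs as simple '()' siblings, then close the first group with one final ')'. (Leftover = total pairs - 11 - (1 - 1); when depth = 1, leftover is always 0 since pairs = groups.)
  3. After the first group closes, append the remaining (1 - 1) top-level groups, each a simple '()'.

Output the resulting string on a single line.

Spec: pairs=15 depth=11 groups=1
Leftover pairs = 15 - 11 - (1-1) = 4
First group: deep chain of depth 11 + 4 sibling pairs
Remaining 0 groups: simple '()' each

Answer: ((((((((((())))))))))()()()())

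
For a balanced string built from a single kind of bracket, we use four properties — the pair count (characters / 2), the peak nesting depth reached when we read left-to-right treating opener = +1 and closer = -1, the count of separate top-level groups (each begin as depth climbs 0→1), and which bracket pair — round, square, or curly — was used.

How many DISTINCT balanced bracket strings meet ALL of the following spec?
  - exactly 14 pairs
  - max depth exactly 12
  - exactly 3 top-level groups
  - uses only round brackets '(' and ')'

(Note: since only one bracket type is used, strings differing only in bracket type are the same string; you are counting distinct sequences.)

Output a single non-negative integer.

Answer: 3

Derivation:
Spec: pairs=14 depth=12 groups=3
Count(depth <= 12) = 534888
Count(depth <= 11) = 534885
Count(depth == 12) = 534888 - 534885 = 3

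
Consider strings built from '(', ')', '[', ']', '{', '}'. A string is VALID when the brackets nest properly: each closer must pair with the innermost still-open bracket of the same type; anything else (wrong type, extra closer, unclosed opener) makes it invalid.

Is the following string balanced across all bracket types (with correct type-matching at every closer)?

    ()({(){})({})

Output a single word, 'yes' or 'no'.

pos 0: push '('; stack = (
pos 1: ')' matches '('; pop; stack = (empty)
pos 2: push '('; stack = (
pos 3: push '{'; stack = ({
pos 4: push '('; stack = ({(
pos 5: ')' matches '('; pop; stack = ({
pos 6: push '{'; stack = ({{
pos 7: '}' matches '{'; pop; stack = ({
pos 8: saw closer ')' but top of stack is '{' (expected '}') → INVALID
Verdict: type mismatch at position 8: ')' closes '{' → no

Answer: no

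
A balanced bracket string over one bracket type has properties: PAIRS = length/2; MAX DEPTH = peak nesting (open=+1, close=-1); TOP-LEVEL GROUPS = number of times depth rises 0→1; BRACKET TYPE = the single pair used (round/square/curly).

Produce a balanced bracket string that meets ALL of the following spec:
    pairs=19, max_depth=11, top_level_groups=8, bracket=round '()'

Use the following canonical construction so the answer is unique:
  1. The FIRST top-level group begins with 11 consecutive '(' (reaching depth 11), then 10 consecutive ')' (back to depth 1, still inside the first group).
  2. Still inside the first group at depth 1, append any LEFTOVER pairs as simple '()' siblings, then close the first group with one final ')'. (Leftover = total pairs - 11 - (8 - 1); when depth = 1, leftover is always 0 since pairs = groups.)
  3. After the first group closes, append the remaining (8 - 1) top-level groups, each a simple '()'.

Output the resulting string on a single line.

Spec: pairs=19 depth=11 groups=8
Leftover pairs = 19 - 11 - (8-1) = 1
First group: deep chain of depth 11 + 1 sibling pairs
Remaining 7 groups: simple '()' each

Answer: ((((((((((())))))))))())()()()()()()()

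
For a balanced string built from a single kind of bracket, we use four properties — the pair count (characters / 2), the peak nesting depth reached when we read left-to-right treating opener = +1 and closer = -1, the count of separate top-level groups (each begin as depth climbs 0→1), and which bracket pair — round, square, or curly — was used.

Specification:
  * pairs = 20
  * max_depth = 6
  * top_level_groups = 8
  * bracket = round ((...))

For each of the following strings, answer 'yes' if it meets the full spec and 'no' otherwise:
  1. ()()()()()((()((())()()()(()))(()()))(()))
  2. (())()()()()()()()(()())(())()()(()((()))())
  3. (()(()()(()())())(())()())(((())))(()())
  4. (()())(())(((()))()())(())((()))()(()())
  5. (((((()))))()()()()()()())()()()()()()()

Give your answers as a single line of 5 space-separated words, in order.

Answer: no no no no yes

Derivation:
String 1 '()()()()()((()((())()()()(()))(()()))(()))': depth seq [1 0 1 0 1 0 1 0 1 0 1 2 3 2 3 4 5 4 3 4 3 4 3 4 3 4 5 4 3 2 3 4 3 4 3 2 1 2 3 2 1 0]
  -> pairs=21 depth=5 groups=6 -> no
String 2 '(())()()()()()()()(()())(())()()(()((()))())': depth seq [1 2 1 0 1 0 1 0 1 0 1 0 1 0 1 0 1 0 1 2 1 2 1 0 1 2 1 0 1 0 1 0 1 2 1 2 3 4 3 2 1 2 1 0]
  -> pairs=22 depth=4 groups=13 -> no
String 3 '(()(()()(()())())(())()())(((())))(()())': depth seq [1 2 1 2 3 2 3 2 3 4 3 4 3 2 3 2 1 2 3 2 1 2 1 2 1 0 1 2 3 4 3 2 1 0 1 2 1 2 1 0]
  -> pairs=20 depth=4 groups=3 -> no
String 4 '(()())(())(((()))()())(())((()))()(()())': depth seq [1 2 1 2 1 0 1 2 1 0 1 2 3 4 3 2 1 2 1 2 1 0 1 2 1 0 1 2 3 2 1 0 1 0 1 2 1 2 1 0]
  -> pairs=20 depth=4 groups=7 -> no
String 5 '(((((()))))()()()()()()())()()()()()()()': depth seq [1 2 3 4 5 6 5 4 3 2 1 2 1 2 1 2 1 2 1 2 1 2 1 2 1 0 1 0 1 0 1 0 1 0 1 0 1 0 1 0]
  -> pairs=20 depth=6 groups=8 -> yes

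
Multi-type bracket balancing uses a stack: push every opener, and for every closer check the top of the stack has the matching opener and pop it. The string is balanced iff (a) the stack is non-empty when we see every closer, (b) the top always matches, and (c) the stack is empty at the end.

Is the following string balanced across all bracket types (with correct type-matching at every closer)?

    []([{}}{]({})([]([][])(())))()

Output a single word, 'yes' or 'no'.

Answer: no

Derivation:
pos 0: push '['; stack = [
pos 1: ']' matches '['; pop; stack = (empty)
pos 2: push '('; stack = (
pos 3: push '['; stack = ([
pos 4: push '{'; stack = ([{
pos 5: '}' matches '{'; pop; stack = ([
pos 6: saw closer '}' but top of stack is '[' (expected ']') → INVALID
Verdict: type mismatch at position 6: '}' closes '[' → no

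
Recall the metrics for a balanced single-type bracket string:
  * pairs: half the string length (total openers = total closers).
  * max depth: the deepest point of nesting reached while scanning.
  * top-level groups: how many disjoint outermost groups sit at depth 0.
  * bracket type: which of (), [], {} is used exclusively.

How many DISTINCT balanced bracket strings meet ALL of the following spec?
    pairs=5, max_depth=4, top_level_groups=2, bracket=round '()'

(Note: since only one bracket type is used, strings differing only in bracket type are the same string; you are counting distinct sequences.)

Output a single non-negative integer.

Spec: pairs=5 depth=4 groups=2
Count(depth <= 4) = 14
Count(depth <= 3) = 12
Count(depth == 4) = 14 - 12 = 2

Answer: 2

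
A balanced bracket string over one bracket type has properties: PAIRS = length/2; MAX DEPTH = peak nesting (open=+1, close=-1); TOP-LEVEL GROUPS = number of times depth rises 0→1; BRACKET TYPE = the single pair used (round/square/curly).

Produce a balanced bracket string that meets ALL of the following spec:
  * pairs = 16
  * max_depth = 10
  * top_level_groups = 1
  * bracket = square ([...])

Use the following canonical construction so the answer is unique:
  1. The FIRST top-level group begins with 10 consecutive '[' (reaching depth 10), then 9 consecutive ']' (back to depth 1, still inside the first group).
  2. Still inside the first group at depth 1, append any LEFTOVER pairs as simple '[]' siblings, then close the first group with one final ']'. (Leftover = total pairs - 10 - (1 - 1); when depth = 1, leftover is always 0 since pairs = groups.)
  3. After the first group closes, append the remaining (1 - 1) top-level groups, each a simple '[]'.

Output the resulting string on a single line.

Answer: [[[[[[[[[[]]]]]]]]][][][][][][]]

Derivation:
Spec: pairs=16 depth=10 groups=1
Leftover pairs = 16 - 10 - (1-1) = 6
First group: deep chain of depth 10 + 6 sibling pairs
Remaining 0 groups: simple '[]' each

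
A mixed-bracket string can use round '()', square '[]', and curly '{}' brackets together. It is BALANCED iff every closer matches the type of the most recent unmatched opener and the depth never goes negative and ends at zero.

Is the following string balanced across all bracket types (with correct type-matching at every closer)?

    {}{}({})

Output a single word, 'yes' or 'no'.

pos 0: push '{'; stack = {
pos 1: '}' matches '{'; pop; stack = (empty)
pos 2: push '{'; stack = {
pos 3: '}' matches '{'; pop; stack = (empty)
pos 4: push '('; stack = (
pos 5: push '{'; stack = ({
pos 6: '}' matches '{'; pop; stack = (
pos 7: ')' matches '('; pop; stack = (empty)
end: stack empty → VALID
Verdict: properly nested → yes

Answer: yes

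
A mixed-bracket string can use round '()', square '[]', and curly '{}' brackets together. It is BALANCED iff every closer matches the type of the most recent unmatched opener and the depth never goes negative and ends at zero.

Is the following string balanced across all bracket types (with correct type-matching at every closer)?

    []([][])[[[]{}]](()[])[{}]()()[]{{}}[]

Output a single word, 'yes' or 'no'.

Answer: yes

Derivation:
pos 0: push '['; stack = [
pos 1: ']' matches '['; pop; stack = (empty)
pos 2: push '('; stack = (
pos 3: push '['; stack = ([
pos 4: ']' matches '['; pop; stack = (
pos 5: push '['; stack = ([
pos 6: ']' matches '['; pop; stack = (
pos 7: ')' matches '('; pop; stack = (empty)
pos 8: push '['; stack = [
pos 9: push '['; stack = [[
pos 10: push '['; stack = [[[
pos 11: ']' matches '['; pop; stack = [[
pos 12: push '{'; stack = [[{
pos 13: '}' matches '{'; pop; stack = [[
pos 14: ']' matches '['; pop; stack = [
pos 15: ']' matches '['; pop; stack = (empty)
pos 16: push '('; stack = (
pos 17: push '('; stack = ((
pos 18: ')' matches '('; pop; stack = (
pos 19: push '['; stack = ([
pos 20: ']' matches '['; pop; stack = (
pos 21: ')' matches '('; pop; stack = (empty)
pos 22: push '['; stack = [
pos 23: push '{'; stack = [{
pos 24: '}' matches '{'; pop; stack = [
pos 25: ']' matches '['; pop; stack = (empty)
pos 26: push '('; stack = (
pos 27: ')' matches '('; pop; stack = (empty)
pos 28: push '('; stack = (
pos 29: ')' matches '('; pop; stack = (empty)
pos 30: push '['; stack = [
pos 31: ']' matches '['; pop; stack = (empty)
pos 32: push '{'; stack = {
pos 33: push '{'; stack = {{
pos 34: '}' matches '{'; pop; stack = {
pos 35: '}' matches '{'; pop; stack = (empty)
pos 36: push '['; stack = [
pos 37: ']' matches '['; pop; stack = (empty)
end: stack empty → VALID
Verdict: properly nested → yes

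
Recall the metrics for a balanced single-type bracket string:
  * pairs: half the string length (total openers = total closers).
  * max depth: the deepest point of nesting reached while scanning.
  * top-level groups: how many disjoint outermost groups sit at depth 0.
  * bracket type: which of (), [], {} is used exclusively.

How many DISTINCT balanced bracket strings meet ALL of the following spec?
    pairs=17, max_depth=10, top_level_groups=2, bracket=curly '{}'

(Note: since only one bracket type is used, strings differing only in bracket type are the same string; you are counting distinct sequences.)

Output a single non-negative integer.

Answer: 632896

Derivation:
Spec: pairs=17 depth=10 groups=2
Count(depth <= 10) = 35134718
Count(depth <= 9) = 34501822
Count(depth == 10) = 35134718 - 34501822 = 632896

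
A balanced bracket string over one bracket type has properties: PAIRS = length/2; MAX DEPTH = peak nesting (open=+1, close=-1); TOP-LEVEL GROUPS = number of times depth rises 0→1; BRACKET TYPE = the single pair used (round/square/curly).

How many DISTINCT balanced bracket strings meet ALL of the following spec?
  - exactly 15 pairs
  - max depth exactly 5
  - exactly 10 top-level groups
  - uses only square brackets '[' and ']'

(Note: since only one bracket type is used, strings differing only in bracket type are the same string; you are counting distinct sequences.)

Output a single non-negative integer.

Answer: 160

Derivation:
Spec: pairs=15 depth=5 groups=10
Count(depth <= 5) = 7742
Count(depth <= 4) = 7582
Count(depth == 5) = 7742 - 7582 = 160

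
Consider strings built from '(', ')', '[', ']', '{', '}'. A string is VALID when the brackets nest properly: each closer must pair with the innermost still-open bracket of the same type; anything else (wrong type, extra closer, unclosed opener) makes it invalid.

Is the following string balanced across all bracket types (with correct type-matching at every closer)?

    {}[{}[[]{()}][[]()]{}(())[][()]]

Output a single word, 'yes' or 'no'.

Answer: yes

Derivation:
pos 0: push '{'; stack = {
pos 1: '}' matches '{'; pop; stack = (empty)
pos 2: push '['; stack = [
pos 3: push '{'; stack = [{
pos 4: '}' matches '{'; pop; stack = [
pos 5: push '['; stack = [[
pos 6: push '['; stack = [[[
pos 7: ']' matches '['; pop; stack = [[
pos 8: push '{'; stack = [[{
pos 9: push '('; stack = [[{(
pos 10: ')' matches '('; pop; stack = [[{
pos 11: '}' matches '{'; pop; stack = [[
pos 12: ']' matches '['; pop; stack = [
pos 13: push '['; stack = [[
pos 14: push '['; stack = [[[
pos 15: ']' matches '['; pop; stack = [[
pos 16: push '('; stack = [[(
pos 17: ')' matches '('; pop; stack = [[
pos 18: ']' matches '['; pop; stack = [
pos 19: push '{'; stack = [{
pos 20: '}' matches '{'; pop; stack = [
pos 21: push '('; stack = [(
pos 22: push '('; stack = [((
pos 23: ')' matches '('; pop; stack = [(
pos 24: ')' matches '('; pop; stack = [
pos 25: push '['; stack = [[
pos 26: ']' matches '['; pop; stack = [
pos 27: push '['; stack = [[
pos 28: push '('; stack = [[(
pos 29: ')' matches '('; pop; stack = [[
pos 30: ']' matches '['; pop; stack = [
pos 31: ']' matches '['; pop; stack = (empty)
end: stack empty → VALID
Verdict: properly nested → yes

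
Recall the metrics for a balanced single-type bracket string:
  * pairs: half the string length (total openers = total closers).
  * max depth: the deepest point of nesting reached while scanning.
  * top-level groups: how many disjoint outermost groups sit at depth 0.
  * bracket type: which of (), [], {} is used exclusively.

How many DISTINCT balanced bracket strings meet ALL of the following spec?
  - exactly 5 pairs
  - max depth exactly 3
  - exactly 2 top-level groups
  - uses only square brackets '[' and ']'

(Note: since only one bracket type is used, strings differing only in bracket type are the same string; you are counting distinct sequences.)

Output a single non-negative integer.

Answer: 8

Derivation:
Spec: pairs=5 depth=3 groups=2
Count(depth <= 3) = 12
Count(depth <= 2) = 4
Count(depth == 3) = 12 - 4 = 8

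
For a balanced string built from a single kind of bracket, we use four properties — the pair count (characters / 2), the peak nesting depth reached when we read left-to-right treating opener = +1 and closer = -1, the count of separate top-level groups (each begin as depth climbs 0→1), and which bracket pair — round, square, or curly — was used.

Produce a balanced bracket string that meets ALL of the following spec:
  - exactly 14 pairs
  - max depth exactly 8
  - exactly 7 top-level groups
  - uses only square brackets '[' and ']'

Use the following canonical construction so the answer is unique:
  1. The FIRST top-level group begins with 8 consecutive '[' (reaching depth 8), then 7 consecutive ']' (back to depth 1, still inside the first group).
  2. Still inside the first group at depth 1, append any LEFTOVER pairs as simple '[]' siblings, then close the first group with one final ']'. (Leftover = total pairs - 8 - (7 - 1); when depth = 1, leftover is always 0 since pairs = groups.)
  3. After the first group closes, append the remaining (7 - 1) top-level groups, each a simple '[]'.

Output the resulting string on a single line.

Spec: pairs=14 depth=8 groups=7
Leftover pairs = 14 - 8 - (7-1) = 0
First group: deep chain of depth 8 + 0 sibling pairs
Remaining 6 groups: simple '[]' each

Answer: [[[[[[[[]]]]]]]][][][][][][]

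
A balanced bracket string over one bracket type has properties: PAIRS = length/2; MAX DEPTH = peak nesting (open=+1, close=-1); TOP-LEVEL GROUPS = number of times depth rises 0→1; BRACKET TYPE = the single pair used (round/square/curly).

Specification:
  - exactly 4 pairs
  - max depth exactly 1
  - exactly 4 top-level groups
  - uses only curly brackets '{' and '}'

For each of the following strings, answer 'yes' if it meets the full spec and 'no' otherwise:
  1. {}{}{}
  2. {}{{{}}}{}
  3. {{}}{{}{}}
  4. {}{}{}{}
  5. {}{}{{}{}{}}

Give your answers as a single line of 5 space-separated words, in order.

String 1 '{}{}{}': depth seq [1 0 1 0 1 0]
  -> pairs=3 depth=1 groups=3 -> no
String 2 '{}{{{}}}{}': depth seq [1 0 1 2 3 2 1 0 1 0]
  -> pairs=5 depth=3 groups=3 -> no
String 3 '{{}}{{}{}}': depth seq [1 2 1 0 1 2 1 2 1 0]
  -> pairs=5 depth=2 groups=2 -> no
String 4 '{}{}{}{}': depth seq [1 0 1 0 1 0 1 0]
  -> pairs=4 depth=1 groups=4 -> yes
String 5 '{}{}{{}{}{}}': depth seq [1 0 1 0 1 2 1 2 1 2 1 0]
  -> pairs=6 depth=2 groups=3 -> no

Answer: no no no yes no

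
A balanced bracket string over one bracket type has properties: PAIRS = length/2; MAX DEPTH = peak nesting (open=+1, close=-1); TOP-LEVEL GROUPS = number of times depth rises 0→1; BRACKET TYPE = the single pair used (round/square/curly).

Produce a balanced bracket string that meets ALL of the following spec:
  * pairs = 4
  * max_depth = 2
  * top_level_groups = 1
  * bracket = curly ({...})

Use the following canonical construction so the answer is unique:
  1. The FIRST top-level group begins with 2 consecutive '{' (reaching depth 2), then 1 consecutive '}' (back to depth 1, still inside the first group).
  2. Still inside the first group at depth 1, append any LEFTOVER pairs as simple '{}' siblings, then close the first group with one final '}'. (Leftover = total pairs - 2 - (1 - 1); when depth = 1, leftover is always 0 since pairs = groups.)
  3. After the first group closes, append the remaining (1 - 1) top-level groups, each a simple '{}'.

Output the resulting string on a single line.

Spec: pairs=4 depth=2 groups=1
Leftover pairs = 4 - 2 - (1-1) = 2
First group: deep chain of depth 2 + 2 sibling pairs
Remaining 0 groups: simple '{}' each

Answer: {{}{}{}}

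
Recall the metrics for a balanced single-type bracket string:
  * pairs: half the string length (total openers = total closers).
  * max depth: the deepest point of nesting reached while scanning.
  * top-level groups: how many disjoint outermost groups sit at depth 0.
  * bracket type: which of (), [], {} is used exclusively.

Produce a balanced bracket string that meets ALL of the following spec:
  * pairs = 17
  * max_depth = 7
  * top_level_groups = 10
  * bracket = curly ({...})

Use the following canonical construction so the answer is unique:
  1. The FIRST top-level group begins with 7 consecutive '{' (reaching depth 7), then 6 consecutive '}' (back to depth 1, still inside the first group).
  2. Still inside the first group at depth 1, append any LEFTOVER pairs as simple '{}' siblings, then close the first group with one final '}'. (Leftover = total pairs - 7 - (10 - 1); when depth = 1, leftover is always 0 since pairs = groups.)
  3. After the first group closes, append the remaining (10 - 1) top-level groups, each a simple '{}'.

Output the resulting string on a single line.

Answer: {{{{{{{}}}}}}{}}{}{}{}{}{}{}{}{}{}

Derivation:
Spec: pairs=17 depth=7 groups=10
Leftover pairs = 17 - 7 - (10-1) = 1
First group: deep chain of depth 7 + 1 sibling pairs
Remaining 9 groups: simple '{}' each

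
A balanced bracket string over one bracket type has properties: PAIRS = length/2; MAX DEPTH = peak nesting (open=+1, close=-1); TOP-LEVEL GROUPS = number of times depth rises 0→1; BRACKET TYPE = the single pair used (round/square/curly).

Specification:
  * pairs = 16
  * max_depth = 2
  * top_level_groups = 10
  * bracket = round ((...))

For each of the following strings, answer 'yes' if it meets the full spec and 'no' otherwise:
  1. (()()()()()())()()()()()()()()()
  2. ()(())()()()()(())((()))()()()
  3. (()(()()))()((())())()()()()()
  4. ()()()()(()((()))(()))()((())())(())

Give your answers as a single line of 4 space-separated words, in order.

Answer: yes no no no

Derivation:
String 1 '(()()()()()())()()()()()()()()()': depth seq [1 2 1 2 1 2 1 2 1 2 1 2 1 0 1 0 1 0 1 0 1 0 1 0 1 0 1 0 1 0 1 0]
  -> pairs=16 depth=2 groups=10 -> yes
String 2 '()(())()()()()(())((()))()()()': depth seq [1 0 1 2 1 0 1 0 1 0 1 0 1 0 1 2 1 0 1 2 3 2 1 0 1 0 1 0 1 0]
  -> pairs=15 depth=3 groups=11 -> no
String 3 '(()(()()))()((())())()()()()()': depth seq [1 2 1 2 3 2 3 2 1 0 1 0 1 2 3 2 1 2 1 0 1 0 1 0 1 0 1 0 1 0]
  -> pairs=15 depth=3 groups=8 -> no
String 4 '()()()()(()((()))(()))()((())())(())': depth seq [1 0 1 0 1 0 1 0 1 2 1 2 3 4 3 2 1 2 3 2 1 0 1 0 1 2 3 2 1 2 1 0 1 2 1 0]
  -> pairs=18 depth=4 groups=8 -> no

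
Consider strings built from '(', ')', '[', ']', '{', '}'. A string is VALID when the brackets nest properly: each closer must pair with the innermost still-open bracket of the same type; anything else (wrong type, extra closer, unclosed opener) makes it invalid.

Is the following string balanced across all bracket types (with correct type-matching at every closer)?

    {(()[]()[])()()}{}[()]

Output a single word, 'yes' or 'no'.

pos 0: push '{'; stack = {
pos 1: push '('; stack = {(
pos 2: push '('; stack = {((
pos 3: ')' matches '('; pop; stack = {(
pos 4: push '['; stack = {([
pos 5: ']' matches '['; pop; stack = {(
pos 6: push '('; stack = {((
pos 7: ')' matches '('; pop; stack = {(
pos 8: push '['; stack = {([
pos 9: ']' matches '['; pop; stack = {(
pos 10: ')' matches '('; pop; stack = {
pos 11: push '('; stack = {(
pos 12: ')' matches '('; pop; stack = {
pos 13: push '('; stack = {(
pos 14: ')' matches '('; pop; stack = {
pos 15: '}' matches '{'; pop; stack = (empty)
pos 16: push '{'; stack = {
pos 17: '}' matches '{'; pop; stack = (empty)
pos 18: push '['; stack = [
pos 19: push '('; stack = [(
pos 20: ')' matches '('; pop; stack = [
pos 21: ']' matches '['; pop; stack = (empty)
end: stack empty → VALID
Verdict: properly nested → yes

Answer: yes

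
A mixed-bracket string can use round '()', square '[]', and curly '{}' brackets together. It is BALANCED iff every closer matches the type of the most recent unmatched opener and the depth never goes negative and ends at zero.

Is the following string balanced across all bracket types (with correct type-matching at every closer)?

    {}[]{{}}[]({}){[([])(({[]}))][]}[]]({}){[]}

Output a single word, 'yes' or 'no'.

pos 0: push '{'; stack = {
pos 1: '}' matches '{'; pop; stack = (empty)
pos 2: push '['; stack = [
pos 3: ']' matches '['; pop; stack = (empty)
pos 4: push '{'; stack = {
pos 5: push '{'; stack = {{
pos 6: '}' matches '{'; pop; stack = {
pos 7: '}' matches '{'; pop; stack = (empty)
pos 8: push '['; stack = [
pos 9: ']' matches '['; pop; stack = (empty)
pos 10: push '('; stack = (
pos 11: push '{'; stack = ({
pos 12: '}' matches '{'; pop; stack = (
pos 13: ')' matches '('; pop; stack = (empty)
pos 14: push '{'; stack = {
pos 15: push '['; stack = {[
pos 16: push '('; stack = {[(
pos 17: push '['; stack = {[([
pos 18: ']' matches '['; pop; stack = {[(
pos 19: ')' matches '('; pop; stack = {[
pos 20: push '('; stack = {[(
pos 21: push '('; stack = {[((
pos 22: push '{'; stack = {[(({
pos 23: push '['; stack = {[(({[
pos 24: ']' matches '['; pop; stack = {[(({
pos 25: '}' matches '{'; pop; stack = {[((
pos 26: ')' matches '('; pop; stack = {[(
pos 27: ')' matches '('; pop; stack = {[
pos 28: ']' matches '['; pop; stack = {
pos 29: push '['; stack = {[
pos 30: ']' matches '['; pop; stack = {
pos 31: '}' matches '{'; pop; stack = (empty)
pos 32: push '['; stack = [
pos 33: ']' matches '['; pop; stack = (empty)
pos 34: saw closer ']' but stack is empty → INVALID
Verdict: unmatched closer ']' at position 34 → no

Answer: no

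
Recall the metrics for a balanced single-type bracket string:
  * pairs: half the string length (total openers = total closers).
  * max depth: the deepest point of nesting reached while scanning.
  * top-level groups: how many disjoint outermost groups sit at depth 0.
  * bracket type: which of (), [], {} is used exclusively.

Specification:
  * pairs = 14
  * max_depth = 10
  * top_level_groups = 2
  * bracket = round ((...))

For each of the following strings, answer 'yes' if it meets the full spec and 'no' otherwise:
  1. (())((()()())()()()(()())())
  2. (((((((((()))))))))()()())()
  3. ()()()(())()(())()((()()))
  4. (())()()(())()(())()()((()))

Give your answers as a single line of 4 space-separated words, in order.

Answer: no yes no no

Derivation:
String 1 '(())((()()())()()()(()())())': depth seq [1 2 1 0 1 2 3 2 3 2 3 2 1 2 1 2 1 2 1 2 3 2 3 2 1 2 1 0]
  -> pairs=14 depth=3 groups=2 -> no
String 2 '(((((((((()))))))))()()())()': depth seq [1 2 3 4 5 6 7 8 9 10 9 8 7 6 5 4 3 2 1 2 1 2 1 2 1 0 1 0]
  -> pairs=14 depth=10 groups=2 -> yes
String 3 '()()()(())()(())()((()()))': depth seq [1 0 1 0 1 0 1 2 1 0 1 0 1 2 1 0 1 0 1 2 3 2 3 2 1 0]
  -> pairs=13 depth=3 groups=8 -> no
String 4 '(())()()(())()(())()()((()))': depth seq [1 2 1 0 1 0 1 0 1 2 1 0 1 0 1 2 1 0 1 0 1 0 1 2 3 2 1 0]
  -> pairs=14 depth=3 groups=9 -> no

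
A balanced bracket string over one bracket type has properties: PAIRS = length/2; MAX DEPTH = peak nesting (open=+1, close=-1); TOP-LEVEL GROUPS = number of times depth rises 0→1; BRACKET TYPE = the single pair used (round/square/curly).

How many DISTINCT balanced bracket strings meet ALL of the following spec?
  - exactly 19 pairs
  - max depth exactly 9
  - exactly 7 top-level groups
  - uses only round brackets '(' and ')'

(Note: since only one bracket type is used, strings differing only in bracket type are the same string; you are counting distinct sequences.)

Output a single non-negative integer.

Answer: 115500

Derivation:
Spec: pairs=19 depth=9 groups=7
Count(depth <= 9) = 31843385
Count(depth <= 8) = 31727885
Count(depth == 9) = 31843385 - 31727885 = 115500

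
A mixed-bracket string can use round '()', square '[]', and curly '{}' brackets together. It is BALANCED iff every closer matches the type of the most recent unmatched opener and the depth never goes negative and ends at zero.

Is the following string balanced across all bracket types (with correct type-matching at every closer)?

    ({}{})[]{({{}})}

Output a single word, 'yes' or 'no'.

Answer: yes

Derivation:
pos 0: push '('; stack = (
pos 1: push '{'; stack = ({
pos 2: '}' matches '{'; pop; stack = (
pos 3: push '{'; stack = ({
pos 4: '}' matches '{'; pop; stack = (
pos 5: ')' matches '('; pop; stack = (empty)
pos 6: push '['; stack = [
pos 7: ']' matches '['; pop; stack = (empty)
pos 8: push '{'; stack = {
pos 9: push '('; stack = {(
pos 10: push '{'; stack = {({
pos 11: push '{'; stack = {({{
pos 12: '}' matches '{'; pop; stack = {({
pos 13: '}' matches '{'; pop; stack = {(
pos 14: ')' matches '('; pop; stack = {
pos 15: '}' matches '{'; pop; stack = (empty)
end: stack empty → VALID
Verdict: properly nested → yes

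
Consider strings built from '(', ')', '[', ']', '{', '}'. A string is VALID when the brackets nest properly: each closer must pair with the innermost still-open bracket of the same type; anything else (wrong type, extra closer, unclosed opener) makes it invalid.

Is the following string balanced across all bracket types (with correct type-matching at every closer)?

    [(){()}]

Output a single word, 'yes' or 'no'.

pos 0: push '['; stack = [
pos 1: push '('; stack = [(
pos 2: ')' matches '('; pop; stack = [
pos 3: push '{'; stack = [{
pos 4: push '('; stack = [{(
pos 5: ')' matches '('; pop; stack = [{
pos 6: '}' matches '{'; pop; stack = [
pos 7: ']' matches '['; pop; stack = (empty)
end: stack empty → VALID
Verdict: properly nested → yes

Answer: yes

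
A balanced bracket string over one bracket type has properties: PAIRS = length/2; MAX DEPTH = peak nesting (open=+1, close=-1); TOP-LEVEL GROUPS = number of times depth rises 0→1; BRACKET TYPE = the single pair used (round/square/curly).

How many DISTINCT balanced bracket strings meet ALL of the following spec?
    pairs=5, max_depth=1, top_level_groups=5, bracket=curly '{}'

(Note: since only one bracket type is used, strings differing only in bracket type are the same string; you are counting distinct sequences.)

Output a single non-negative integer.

Spec: pairs=5 depth=1 groups=5
Count(depth <= 1) = 1
Count(depth <= 0) = 0
Count(depth == 1) = 1 - 0 = 1

Answer: 1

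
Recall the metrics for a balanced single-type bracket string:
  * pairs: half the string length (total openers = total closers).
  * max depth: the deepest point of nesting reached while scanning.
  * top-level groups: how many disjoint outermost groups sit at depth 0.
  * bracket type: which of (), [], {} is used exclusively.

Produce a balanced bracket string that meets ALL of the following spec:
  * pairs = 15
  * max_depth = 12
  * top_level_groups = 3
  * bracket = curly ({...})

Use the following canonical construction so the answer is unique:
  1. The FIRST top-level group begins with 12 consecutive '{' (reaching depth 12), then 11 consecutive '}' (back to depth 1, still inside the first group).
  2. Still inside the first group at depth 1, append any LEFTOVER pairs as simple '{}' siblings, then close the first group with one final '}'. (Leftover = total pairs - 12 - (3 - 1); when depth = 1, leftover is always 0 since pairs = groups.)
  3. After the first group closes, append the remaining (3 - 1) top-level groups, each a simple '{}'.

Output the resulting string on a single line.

Spec: pairs=15 depth=12 groups=3
Leftover pairs = 15 - 12 - (3-1) = 1
First group: deep chain of depth 12 + 1 sibling pairs
Remaining 2 groups: simple '{}' each

Answer: {{{{{{{{{{{{}}}}}}}}}}}{}}{}{}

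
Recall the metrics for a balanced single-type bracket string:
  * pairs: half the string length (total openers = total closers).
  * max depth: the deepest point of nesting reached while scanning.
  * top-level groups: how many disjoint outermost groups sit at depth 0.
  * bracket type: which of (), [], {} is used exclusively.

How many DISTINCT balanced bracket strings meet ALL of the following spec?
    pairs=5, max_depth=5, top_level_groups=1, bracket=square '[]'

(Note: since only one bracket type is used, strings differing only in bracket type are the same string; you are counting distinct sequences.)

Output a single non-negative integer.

Answer: 1

Derivation:
Spec: pairs=5 depth=5 groups=1
Count(depth <= 5) = 14
Count(depth <= 4) = 13
Count(depth == 5) = 14 - 13 = 1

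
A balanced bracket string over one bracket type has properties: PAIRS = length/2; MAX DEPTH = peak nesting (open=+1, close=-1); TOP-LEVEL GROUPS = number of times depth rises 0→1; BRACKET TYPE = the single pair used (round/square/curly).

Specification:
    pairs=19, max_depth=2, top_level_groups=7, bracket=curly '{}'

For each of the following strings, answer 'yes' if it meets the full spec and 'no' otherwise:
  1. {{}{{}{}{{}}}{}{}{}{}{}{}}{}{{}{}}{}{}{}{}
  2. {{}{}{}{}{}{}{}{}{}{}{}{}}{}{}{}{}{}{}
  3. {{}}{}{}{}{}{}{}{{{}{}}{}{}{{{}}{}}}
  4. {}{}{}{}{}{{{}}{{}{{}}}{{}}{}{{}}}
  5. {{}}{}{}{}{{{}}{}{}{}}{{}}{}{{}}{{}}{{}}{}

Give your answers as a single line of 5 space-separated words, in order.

Answer: no yes no no no

Derivation:
String 1 '{{}{{}{}{{}}}{}{}{}{}{}{}}{}{{}{}}{}{}{}{}': depth seq [1 2 1 2 3 2 3 2 3 4 3 2 1 2 1 2 1 2 1 2 1 2 1 2 1 0 1 0 1 2 1 2 1 0 1 0 1 0 1 0 1 0]
  -> pairs=21 depth=4 groups=7 -> no
String 2 '{{}{}{}{}{}{}{}{}{}{}{}{}}{}{}{}{}{}{}': depth seq [1 2 1 2 1 2 1 2 1 2 1 2 1 2 1 2 1 2 1 2 1 2 1 2 1 0 1 0 1 0 1 0 1 0 1 0 1 0]
  -> pairs=19 depth=2 groups=7 -> yes
String 3 '{{}}{}{}{}{}{}{}{{{}{}}{}{}{{{}}{}}}': depth seq [1 2 1 0 1 0 1 0 1 0 1 0 1 0 1 0 1 2 3 2 3 2 1 2 1 2 1 2 3 4 3 2 3 2 1 0]
  -> pairs=18 depth=4 groups=8 -> no
String 4 '{}{}{}{}{}{{{}}{{}{{}}}{{}}{}{{}}}': depth seq [1 0 1 0 1 0 1 0 1 0 1 2 3 2 1 2 3 2 3 4 3 2 1 2 3 2 1 2 1 2 3 2 1 0]
  -> pairs=17 depth=4 groups=6 -> no
String 5 '{{}}{}{}{}{{{}}{}{}{}}{{}}{}{{}}{{}}{{}}{}': depth seq [1 2 1 0 1 0 1 0 1 0 1 2 3 2 1 2 1 2 1 2 1 0 1 2 1 0 1 0 1 2 1 0 1 2 1 0 1 2 1 0 1 0]
  -> pairs=21 depth=3 groups=11 -> no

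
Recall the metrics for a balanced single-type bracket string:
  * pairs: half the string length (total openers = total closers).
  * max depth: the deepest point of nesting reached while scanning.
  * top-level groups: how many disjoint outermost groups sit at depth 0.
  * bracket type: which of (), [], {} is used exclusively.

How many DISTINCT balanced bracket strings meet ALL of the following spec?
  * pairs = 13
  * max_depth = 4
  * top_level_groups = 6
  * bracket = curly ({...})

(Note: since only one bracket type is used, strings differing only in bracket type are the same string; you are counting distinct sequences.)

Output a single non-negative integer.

Spec: pairs=13 depth=4 groups=6
Count(depth <= 4) = 19380
Count(depth <= 3) = 10836
Count(depth == 4) = 19380 - 10836 = 8544

Answer: 8544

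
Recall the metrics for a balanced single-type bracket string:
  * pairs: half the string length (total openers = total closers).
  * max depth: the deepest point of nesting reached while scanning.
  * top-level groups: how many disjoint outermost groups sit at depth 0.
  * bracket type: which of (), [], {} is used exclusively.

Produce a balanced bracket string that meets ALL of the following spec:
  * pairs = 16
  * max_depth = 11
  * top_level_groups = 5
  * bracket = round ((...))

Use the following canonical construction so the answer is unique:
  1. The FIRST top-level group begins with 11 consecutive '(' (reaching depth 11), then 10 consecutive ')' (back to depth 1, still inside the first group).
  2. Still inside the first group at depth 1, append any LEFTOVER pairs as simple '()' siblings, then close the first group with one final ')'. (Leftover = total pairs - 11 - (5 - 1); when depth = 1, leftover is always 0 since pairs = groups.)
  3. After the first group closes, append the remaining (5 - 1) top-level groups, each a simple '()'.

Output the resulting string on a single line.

Answer: ((((((((((())))))))))())()()()()

Derivation:
Spec: pairs=16 depth=11 groups=5
Leftover pairs = 16 - 11 - (5-1) = 1
First group: deep chain of depth 11 + 1 sibling pairs
Remaining 4 groups: simple '()' each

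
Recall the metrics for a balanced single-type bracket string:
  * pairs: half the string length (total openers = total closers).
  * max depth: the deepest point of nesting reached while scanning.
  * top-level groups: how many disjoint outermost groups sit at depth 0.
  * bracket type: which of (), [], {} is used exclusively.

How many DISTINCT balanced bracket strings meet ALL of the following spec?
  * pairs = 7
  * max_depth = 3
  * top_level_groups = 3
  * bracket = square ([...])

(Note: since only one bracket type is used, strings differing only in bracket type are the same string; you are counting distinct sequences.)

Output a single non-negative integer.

Answer: 51

Derivation:
Spec: pairs=7 depth=3 groups=3
Count(depth <= 3) = 66
Count(depth <= 2) = 15
Count(depth == 3) = 66 - 15 = 51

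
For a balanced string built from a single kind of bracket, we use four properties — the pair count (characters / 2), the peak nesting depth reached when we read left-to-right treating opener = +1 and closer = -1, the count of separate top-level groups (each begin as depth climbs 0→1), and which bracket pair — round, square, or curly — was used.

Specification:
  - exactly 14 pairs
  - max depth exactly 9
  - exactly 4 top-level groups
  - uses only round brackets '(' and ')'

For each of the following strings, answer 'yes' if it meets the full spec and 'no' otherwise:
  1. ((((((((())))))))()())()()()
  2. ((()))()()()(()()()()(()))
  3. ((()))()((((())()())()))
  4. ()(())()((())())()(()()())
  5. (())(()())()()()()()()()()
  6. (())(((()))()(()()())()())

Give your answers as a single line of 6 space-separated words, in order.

String 1 '((((((((())))))))()())()()()': depth seq [1 2 3 4 5 6 7 8 9 8 7 6 5 4 3 2 1 2 1 2 1 0 1 0 1 0 1 0]
  -> pairs=14 depth=9 groups=4 -> yes
String 2 '((()))()()()(()()()()(()))': depth seq [1 2 3 2 1 0 1 0 1 0 1 0 1 2 1 2 1 2 1 2 1 2 3 2 1 0]
  -> pairs=13 depth=3 groups=5 -> no
String 3 '((()))()((((())()())()))': depth seq [1 2 3 2 1 0 1 0 1 2 3 4 5 4 3 4 3 4 3 2 3 2 1 0]
  -> pairs=12 depth=5 groups=3 -> no
String 4 '()(())()((())())()(()()())': depth seq [1 0 1 2 1 0 1 0 1 2 3 2 1 2 1 0 1 0 1 2 1 2 1 2 1 0]
  -> pairs=13 depth=3 groups=6 -> no
String 5 '(())(()())()()()()()()()()': depth seq [1 2 1 0 1 2 1 2 1 0 1 0 1 0 1 0 1 0 1 0 1 0 1 0 1 0]
  -> pairs=13 depth=2 groups=10 -> no
String 6 '(())(((()))()(()()())()())': depth seq [1 2 1 0 1 2 3 4 3 2 1 2 1 2 3 2 3 2 3 2 1 2 1 2 1 0]
  -> pairs=13 depth=4 groups=2 -> no

Answer: yes no no no no no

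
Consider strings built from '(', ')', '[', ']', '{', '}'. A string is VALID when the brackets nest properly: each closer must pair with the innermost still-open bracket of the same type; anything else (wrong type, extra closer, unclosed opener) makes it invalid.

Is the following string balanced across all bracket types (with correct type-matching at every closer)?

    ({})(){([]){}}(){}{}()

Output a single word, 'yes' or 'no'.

pos 0: push '('; stack = (
pos 1: push '{'; stack = ({
pos 2: '}' matches '{'; pop; stack = (
pos 3: ')' matches '('; pop; stack = (empty)
pos 4: push '('; stack = (
pos 5: ')' matches '('; pop; stack = (empty)
pos 6: push '{'; stack = {
pos 7: push '('; stack = {(
pos 8: push '['; stack = {([
pos 9: ']' matches '['; pop; stack = {(
pos 10: ')' matches '('; pop; stack = {
pos 11: push '{'; stack = {{
pos 12: '}' matches '{'; pop; stack = {
pos 13: '}' matches '{'; pop; stack = (empty)
pos 14: push '('; stack = (
pos 15: ')' matches '('; pop; stack = (empty)
pos 16: push '{'; stack = {
pos 17: '}' matches '{'; pop; stack = (empty)
pos 18: push '{'; stack = {
pos 19: '}' matches '{'; pop; stack = (empty)
pos 20: push '('; stack = (
pos 21: ')' matches '('; pop; stack = (empty)
end: stack empty → VALID
Verdict: properly nested → yes

Answer: yes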